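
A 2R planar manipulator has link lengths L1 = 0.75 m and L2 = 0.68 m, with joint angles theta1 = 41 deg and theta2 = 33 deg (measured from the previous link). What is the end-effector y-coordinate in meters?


y = L1*sin(th1) + L2*sin(th1+th2) = 0.75*sin(41 deg) + 0.68*sin(74 deg) = 1.1457

1.1457 m


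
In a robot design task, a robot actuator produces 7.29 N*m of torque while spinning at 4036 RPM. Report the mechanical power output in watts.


omega = 4036 * 2*pi/60 = 422.648932 rad/s
P = tau * omega = 7.29 * 422.648932 = 3081.1107

3081.1107 W


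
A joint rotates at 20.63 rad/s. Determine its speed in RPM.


RPM = 20.63 * 60/(2*pi) = 197.0020

197.0020 RPM


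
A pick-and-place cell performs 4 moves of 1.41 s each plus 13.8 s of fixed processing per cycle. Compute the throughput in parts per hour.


T_cycle = 4*1.41 + 13.8 = 19.4400 s
rate = 3600/T = 185.1852

185.1852 parts/hour


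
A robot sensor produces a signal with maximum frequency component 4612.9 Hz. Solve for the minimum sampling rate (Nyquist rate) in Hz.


f_s,min = 2*f_max = 2*4612.9 = 9225.8000

9225.8000 Hz


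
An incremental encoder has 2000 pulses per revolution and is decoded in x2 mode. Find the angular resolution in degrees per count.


resolution = 360 / (PPR * 2) = 360 / 4000 = 0.0900

0.0900 degrees


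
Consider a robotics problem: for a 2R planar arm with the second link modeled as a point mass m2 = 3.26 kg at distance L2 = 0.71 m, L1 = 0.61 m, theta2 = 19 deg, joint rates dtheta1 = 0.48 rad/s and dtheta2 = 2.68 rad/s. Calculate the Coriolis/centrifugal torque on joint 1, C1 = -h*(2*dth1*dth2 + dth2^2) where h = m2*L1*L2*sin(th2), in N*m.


h = m2*L1*L2*sin(th2) = 3.26*0.61*0.71*sin(19 deg) = 0.459672
C1 = -h*(2*0.48*2.68 + 2.68^2) = -0.459672*9.7552 = -4.4842

-4.4842 N*m


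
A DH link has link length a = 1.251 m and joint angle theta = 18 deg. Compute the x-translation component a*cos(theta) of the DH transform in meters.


a*cos(theta) = 1.251*cos(18 deg) = 1.1898

1.1898 m


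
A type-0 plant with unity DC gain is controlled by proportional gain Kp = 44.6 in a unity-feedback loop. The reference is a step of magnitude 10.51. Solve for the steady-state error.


e_ss = R/(1 + Kp) = 10.51/(1 + 44.6) = 10.51/45.6000 = 0.2305

0.2305


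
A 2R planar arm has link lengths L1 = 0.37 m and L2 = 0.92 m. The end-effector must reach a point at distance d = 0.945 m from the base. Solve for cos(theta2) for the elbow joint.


cos(th2) = (d^2 - L1^2 - L2^2)/(2*L1*L2) = (0.945^2 - 0.37^2 - 0.92^2)/(2*0.37*0.92) = -0.1326

-0.1326


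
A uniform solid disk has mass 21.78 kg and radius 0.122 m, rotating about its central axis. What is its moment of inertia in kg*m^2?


I = (1/2)*m*R^2 = 0.5*21.78*0.122^2 = 0.1621

0.1621 kg*m^2


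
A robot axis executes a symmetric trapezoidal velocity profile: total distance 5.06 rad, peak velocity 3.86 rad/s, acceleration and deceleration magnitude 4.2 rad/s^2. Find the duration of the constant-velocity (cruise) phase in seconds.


t_acc = v/a = 0.919048 s, d_acc = v^2/(2a) = 1.773762 rad each
d_cruise = 5.06 - 2*1.773762 = 1.512476 rad
t_cruise = d_cruise/v = 1.512476/3.86 = 0.3918

0.3918 s


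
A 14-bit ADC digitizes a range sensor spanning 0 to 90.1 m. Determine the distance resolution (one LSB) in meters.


res = range / 2^n = 90.1/2^14 = 90.1/16384 = 0.0055

0.0055 m


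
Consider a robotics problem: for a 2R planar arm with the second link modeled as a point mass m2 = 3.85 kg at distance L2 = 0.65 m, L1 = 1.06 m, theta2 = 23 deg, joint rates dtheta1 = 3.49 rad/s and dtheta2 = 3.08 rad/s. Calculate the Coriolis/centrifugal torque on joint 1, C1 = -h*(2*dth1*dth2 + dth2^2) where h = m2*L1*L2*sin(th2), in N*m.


h = m2*L1*L2*sin(th2) = 3.85*1.06*0.65*sin(23 deg) = 1.036473
C1 = -h*(2*3.49*3.08 + 3.08^2) = -1.036473*30.9848 = -32.1149

-32.1149 N*m


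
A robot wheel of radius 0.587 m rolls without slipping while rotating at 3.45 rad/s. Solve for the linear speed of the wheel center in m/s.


v = omega * r = 3.45 * 0.587 = 2.0252

2.0252 m/s


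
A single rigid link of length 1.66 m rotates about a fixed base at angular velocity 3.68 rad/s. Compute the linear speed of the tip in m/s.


v = L*omega = 1.66 * 3.68 = 6.1088

6.1088 m/s


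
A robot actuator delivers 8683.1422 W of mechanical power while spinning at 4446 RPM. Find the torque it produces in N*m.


omega = 4446 * 2*pi/60 = 465.584031 rad/s
tau = P / omega = 8683.1422 / 465.584031 = 18.6500

18.6500 N*m


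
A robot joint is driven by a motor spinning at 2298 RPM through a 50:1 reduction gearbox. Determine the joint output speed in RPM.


omega_joint = omega_motor / N = 2298 / 50 = 45.9600

45.9600 RPM


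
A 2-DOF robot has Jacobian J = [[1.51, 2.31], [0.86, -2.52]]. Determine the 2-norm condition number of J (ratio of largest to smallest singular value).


JJ^T eigenvalues: trace(JJ^T) = 14.7062, det(JJ^T) = det(J)^2 = 33.54494724
s_max^2 = (14.7062 + sqrt(82.09252948))/2 = 11.88334639
s_min^2 = (14.7062 - sqrt(82.09252948))/2 = 2.82285361
kappa = s_max/s_min = sqrt(11.88334639/2.82285361) = 2.0518

2.0518


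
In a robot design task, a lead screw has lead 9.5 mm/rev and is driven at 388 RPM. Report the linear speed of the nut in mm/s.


v = lead * (RPM/60) = 9.5*388/60 = 61.4333

61.4333 mm/s


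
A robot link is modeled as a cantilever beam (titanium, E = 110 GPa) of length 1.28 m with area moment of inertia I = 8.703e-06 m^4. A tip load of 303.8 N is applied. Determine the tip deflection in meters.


delta = F*L^3/(3*E*I) = 303.8*1.28^3/(3*1.100e+11*8.703e-06)
      = 637.1147776/2871990 = 2.2184e-04

2.2184e-04 m


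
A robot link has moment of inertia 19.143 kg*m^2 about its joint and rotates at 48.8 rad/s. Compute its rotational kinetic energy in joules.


KE = (1/2)*I*omega^2 = 0.5*19.143*48.8^2 = 22793.9530

22793.9530 J


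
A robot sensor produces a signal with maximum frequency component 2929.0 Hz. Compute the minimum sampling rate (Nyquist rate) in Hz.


f_s,min = 2*f_max = 2*2929.0 = 5858.0000

5858.0000 Hz


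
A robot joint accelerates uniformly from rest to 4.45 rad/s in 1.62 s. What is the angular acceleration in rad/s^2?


alpha = delta_omega / t = 4.45 / 1.62 = 2.7469

2.7469 rad/s^2


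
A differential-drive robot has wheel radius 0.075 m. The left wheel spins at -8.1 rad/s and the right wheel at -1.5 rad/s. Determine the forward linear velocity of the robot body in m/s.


v = r*(wR + wL)/2 = 0.075*(-1.5 + -8.1)/2 = -0.3600

-0.3600 m/s


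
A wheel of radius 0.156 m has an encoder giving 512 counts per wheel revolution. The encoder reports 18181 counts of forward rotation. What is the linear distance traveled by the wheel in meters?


revs = 18181/512 = 35.509766
d = revs * 2*pi*r = 35.509766 * 2*pi*0.156 = 34.8059

34.8059 m


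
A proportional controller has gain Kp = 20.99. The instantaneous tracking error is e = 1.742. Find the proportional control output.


u_P = Kp * e = 20.99 * 1.742 = 36.5646

36.5646


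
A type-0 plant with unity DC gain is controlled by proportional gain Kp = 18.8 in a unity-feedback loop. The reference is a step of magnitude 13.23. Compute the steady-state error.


e_ss = R/(1 + Kp) = 13.23/(1 + 18.8) = 13.23/19.8000 = 0.6682

0.6682


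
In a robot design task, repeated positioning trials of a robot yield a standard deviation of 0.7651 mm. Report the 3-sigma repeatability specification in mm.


repeatability = 3*sigma = 3*0.7651 = 2.2953

2.2953 mm


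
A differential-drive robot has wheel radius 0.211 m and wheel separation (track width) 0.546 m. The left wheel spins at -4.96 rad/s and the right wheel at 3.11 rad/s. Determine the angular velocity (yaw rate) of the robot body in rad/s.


omega = r*(wR - wL)/L = 0.211*(3.11 - (-4.96))/0.546 = 3.1186

3.1186 rad/s


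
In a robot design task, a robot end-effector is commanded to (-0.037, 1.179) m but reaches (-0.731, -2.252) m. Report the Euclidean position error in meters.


dx = -0.731 - (-0.037) = -0.6940, dy = -2.252 - (1.179) = -3.4310
err = sqrt(0.481636 + 11.771761) = 3.5005

3.5005 m


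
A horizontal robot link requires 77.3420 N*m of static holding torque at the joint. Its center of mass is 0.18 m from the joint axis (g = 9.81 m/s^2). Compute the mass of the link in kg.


m = tau / (g*L) = 77.3420 / (9.81 * 0.18) = 43.8000

43.8000 kg


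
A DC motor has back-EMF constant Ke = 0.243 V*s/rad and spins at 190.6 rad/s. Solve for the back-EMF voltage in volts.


V_emf = Ke * omega = 0.243*190.6 = 46.3158

46.3158 V


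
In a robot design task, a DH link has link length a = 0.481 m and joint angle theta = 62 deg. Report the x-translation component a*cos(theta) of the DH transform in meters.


a*cos(theta) = 0.481*cos(62 deg) = 0.2258

0.2258 m


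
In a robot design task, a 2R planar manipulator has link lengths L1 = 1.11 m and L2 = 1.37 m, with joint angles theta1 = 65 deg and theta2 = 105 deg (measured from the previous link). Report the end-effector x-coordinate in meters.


x = L1*cos(th1) + L2*cos(th1+th2) = 1.11*cos(65 deg) + 1.37*cos(170 deg) = -0.8801

-0.8801 m


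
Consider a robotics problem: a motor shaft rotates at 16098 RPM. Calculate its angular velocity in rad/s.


omega = 16098 * 2*pi/60 = 1685.7786

1685.7786 rad/s


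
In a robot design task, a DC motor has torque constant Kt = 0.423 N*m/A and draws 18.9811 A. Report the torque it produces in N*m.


tau = Kt * I = 0.423*18.9811 = 8.0290

8.0290 N*m


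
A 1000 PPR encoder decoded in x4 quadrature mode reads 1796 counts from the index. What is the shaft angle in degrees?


angle = counts * 360 / (PPR*4) = 1796 * 360 / 4000 = 161.6400

161.6400 degrees


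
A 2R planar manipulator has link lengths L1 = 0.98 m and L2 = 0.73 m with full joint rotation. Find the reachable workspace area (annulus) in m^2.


r_max = L1 + L2 = 1.7100, r_min = |L1 - L2| = 0.2500
A = pi*(r_max^2 - r_min^2) = pi*(2.9241 - 0.0625) = 8.9900

8.9900 m^2


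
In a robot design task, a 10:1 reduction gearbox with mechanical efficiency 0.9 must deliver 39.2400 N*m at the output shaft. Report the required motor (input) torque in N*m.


tau_in = tau_out / (N * eta) = 39.2400 / (10 * 0.9) = 4.3600

4.3600 N*m


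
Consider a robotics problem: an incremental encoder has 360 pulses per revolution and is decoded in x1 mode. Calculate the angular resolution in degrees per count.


resolution = 360 / (PPR * 1) = 360 / 360 = 1.0000

1.0000 degrees


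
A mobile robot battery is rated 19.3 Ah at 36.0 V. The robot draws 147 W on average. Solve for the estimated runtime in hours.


E = 19.3*36.0 = 694.8000 Wh
t = E/P = 694.8000/147 = 4.7265

4.7265 hours


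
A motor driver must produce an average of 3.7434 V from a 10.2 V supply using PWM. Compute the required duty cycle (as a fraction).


D = V_avg/V_supply = 3.7434/10.2 = 0.3670

0.3670


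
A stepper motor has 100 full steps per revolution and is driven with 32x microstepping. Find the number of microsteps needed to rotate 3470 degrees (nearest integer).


step_size = 360/(100*32) = 360/3200 = 0.112500 deg
n = 3470/(360/3200) = 3470*3200/360 = 30844.4444 -> 30844

30844 steps


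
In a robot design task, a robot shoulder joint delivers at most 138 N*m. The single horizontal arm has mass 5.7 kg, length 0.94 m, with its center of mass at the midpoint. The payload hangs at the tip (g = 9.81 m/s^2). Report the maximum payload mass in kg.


tau_arm = m_arm*g*(L/2) = 5.7*9.81*0.94/2 = 26.2810 N*m
tau_payload = tau_max - tau_arm = 138 - 26.2810 = 111.7190
m_payload = tau_payload / (g*L) = 111.7190 / (9.81*0.94) = 12.1152

12.1152 kg


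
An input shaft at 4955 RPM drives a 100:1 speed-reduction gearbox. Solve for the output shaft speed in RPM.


omega_out = omega_in / N = 4955 / 100 = 49.5500

49.5500 RPM


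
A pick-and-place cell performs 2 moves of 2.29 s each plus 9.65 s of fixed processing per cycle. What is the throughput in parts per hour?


T_cycle = 2*2.29 + 9.65 = 14.2300 s
rate = 3600/T = 252.9866

252.9866 parts/hour


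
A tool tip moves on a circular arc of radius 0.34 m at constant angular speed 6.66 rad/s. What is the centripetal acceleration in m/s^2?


a_c = omega^2 * r = 6.66^2 * 0.34 = 15.0809

15.0809 m/s^2


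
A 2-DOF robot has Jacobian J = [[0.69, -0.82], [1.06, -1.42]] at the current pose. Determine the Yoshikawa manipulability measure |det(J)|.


det(J) = 0.69*-1.42 - (-0.82)*(1.06) = -0.1106
|det(J)| = 0.1106

0.1106


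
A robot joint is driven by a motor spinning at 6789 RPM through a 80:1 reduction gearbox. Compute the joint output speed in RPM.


omega_joint = omega_motor / N = 6789 / 80 = 84.8625

84.8625 RPM


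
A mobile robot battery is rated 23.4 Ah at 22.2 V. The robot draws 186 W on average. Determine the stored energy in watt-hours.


E = capacity * V = 23.4*22.2 = 519.4800

519.4800 Wh


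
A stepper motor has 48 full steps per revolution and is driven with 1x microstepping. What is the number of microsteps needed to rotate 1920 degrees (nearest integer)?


step_size = 360/(48*1) = 360/48 = 7.500000 deg
n = 1920/(360/48) = 1920*48/360 = 256

256 steps


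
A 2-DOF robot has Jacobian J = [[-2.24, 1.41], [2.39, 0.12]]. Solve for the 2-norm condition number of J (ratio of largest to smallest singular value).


JJ^T eigenvalues: trace(JJ^T) = 12.7322, det(JJ^T) = det(J)^2 = 13.24013769
s_max^2 = (12.7322 + sqrt(109.14836608))/2 = 11.58980477
s_min^2 = (12.7322 - sqrt(109.14836608))/2 = 1.14239523
kappa = s_max/s_min = sqrt(11.58980477/1.14239523) = 3.1851

3.1851


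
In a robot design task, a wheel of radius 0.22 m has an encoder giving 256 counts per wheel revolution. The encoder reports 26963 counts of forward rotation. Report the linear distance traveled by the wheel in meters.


revs = 26963/256 = 105.324219
d = revs * 2*pi*r = 105.324219 * 2*pi*0.22 = 145.5897

145.5897 m


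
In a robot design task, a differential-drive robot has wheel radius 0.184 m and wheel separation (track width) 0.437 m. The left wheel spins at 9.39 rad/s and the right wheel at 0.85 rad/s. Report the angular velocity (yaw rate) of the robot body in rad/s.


omega = r*(wR - wL)/L = 0.184*(0.85 - (9.39))/0.437 = -3.5958

-3.5958 rad/s


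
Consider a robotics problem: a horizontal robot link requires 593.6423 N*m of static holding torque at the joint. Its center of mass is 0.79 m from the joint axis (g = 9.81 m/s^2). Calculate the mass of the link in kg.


m = tau / (g*L) = 593.6423 / (9.81 * 0.79) = 76.6000

76.6000 kg


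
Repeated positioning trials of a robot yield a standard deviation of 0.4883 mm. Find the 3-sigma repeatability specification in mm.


repeatability = 3*sigma = 3*0.4883 = 1.4649

1.4649 mm


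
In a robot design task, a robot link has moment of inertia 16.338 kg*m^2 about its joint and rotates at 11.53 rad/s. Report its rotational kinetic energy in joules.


KE = (1/2)*I*omega^2 = 0.5*16.338*11.53^2 = 1085.9942

1085.9942 J


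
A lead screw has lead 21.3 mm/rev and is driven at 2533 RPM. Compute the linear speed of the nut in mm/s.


v = lead * (RPM/60) = 21.3*2533/60 = 899.2150

899.2150 mm/s


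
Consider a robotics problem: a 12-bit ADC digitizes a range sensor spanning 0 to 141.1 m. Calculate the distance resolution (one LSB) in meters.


res = range / 2^n = 141.1/2^12 = 141.1/4096 = 0.0344

0.0344 m


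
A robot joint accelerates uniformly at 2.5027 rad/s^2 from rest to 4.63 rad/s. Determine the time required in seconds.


t = delta_omega / alpha = 4.63 / 2.5027 = 1.8500

1.8500 s


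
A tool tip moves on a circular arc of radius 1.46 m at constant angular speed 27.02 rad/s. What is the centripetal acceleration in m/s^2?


a_c = omega^2 * r = 27.02^2 * 1.46 = 1065.9174

1065.9174 m/s^2


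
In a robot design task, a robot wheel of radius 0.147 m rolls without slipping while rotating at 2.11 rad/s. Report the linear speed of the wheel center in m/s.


v = omega * r = 2.11 * 0.147 = 0.3102

0.3102 m/s


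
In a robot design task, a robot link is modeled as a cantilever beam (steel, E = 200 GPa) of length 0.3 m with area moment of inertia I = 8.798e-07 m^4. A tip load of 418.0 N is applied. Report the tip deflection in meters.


delta = F*L^3/(3*E*I) = 418.0*0.3^3/(3*2.000e+11*8.798e-07)
      = 11.286/527880 = 2.1380e-05

2.1380e-05 m


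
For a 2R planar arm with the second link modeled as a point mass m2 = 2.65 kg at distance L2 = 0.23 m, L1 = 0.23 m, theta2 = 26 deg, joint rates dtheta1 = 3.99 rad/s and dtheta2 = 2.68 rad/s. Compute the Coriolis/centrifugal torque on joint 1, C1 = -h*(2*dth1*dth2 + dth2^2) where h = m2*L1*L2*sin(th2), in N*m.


h = m2*L1*L2*sin(th2) = 2.65*0.23*0.23*sin(26 deg) = 0.061453
C1 = -h*(2*3.99*2.68 + 2.68^2) = -0.061453*28.5688 = -1.7556

-1.7556 N*m


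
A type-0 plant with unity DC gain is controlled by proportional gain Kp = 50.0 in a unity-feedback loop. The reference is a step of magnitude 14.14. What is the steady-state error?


e_ss = R/(1 + Kp) = 14.14/(1 + 50.0) = 14.14/51.0000 = 0.2773

0.2773


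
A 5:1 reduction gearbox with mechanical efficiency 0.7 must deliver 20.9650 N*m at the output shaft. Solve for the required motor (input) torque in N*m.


tau_in = tau_out / (N * eta) = 20.9650 / (5 * 0.7) = 5.9900

5.9900 N*m


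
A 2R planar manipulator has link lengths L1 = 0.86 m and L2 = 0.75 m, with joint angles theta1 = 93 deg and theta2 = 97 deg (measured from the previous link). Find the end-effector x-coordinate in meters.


x = L1*cos(th1) + L2*cos(th1+th2) = 0.86*cos(93 deg) + 0.75*cos(190 deg) = -0.7836

-0.7836 m


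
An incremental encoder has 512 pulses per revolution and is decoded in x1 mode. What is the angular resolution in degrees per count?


resolution = 360 / (PPR * 1) = 360 / 512 = 0.7031

0.7031 degrees


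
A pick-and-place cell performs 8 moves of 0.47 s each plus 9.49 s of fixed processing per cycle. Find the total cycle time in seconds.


T = 8*0.47 + 9.49 = 13.2500

13.2500 s


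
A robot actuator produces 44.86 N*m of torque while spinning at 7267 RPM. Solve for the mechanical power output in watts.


omega = 7267 * 2*pi/60 = 760.998460 rad/s
P = tau * omega = 44.86 * 760.998460 = 34138.3909

34138.3909 W


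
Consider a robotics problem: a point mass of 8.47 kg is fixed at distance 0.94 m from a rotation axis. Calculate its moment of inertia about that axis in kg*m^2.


I = m*r^2 = 8.47*0.94^2 = 7.4841

7.4841 kg*m^2


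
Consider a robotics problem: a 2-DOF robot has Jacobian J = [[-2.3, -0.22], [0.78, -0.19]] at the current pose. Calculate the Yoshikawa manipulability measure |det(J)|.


det(J) = -2.3*-0.19 - (-0.22)*(0.78) = 0.6086
|det(J)| = 0.6086

0.6086


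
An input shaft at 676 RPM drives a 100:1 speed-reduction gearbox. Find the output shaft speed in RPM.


omega_out = omega_in / N = 676 / 100 = 6.7600

6.7600 RPM


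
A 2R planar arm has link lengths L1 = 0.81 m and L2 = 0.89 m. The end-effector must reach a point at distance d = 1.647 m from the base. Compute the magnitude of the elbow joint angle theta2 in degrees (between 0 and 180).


cos(th2) = (d^2 - L1^2 - L2^2)/(2*L1*L2) = (1.647^2 - 0.81^2 - 0.89^2)/(2*0.81*0.89) = 0.87696560
th2 = acos(0.87696560) = 28.7215 deg

28.7215 degrees


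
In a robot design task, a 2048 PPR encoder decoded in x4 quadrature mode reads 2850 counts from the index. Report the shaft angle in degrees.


angle = counts * 360 / (PPR*4) = 2850 * 360 / 8192 = 125.2441

125.2441 degrees


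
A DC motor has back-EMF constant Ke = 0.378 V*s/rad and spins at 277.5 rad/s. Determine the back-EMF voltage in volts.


V_emf = Ke * omega = 0.378*277.5 = 104.8950

104.8950 V


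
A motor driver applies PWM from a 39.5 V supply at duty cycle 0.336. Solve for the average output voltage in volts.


V_avg = V_supply * D = 39.5*0.336 = 13.2720

13.2720 V


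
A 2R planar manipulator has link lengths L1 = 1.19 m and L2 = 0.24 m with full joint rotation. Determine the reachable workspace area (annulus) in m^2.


r_max = L1 + L2 = 1.4300, r_min = |L1 - L2| = 0.9500
A = pi*(r_max^2 - r_min^2) = pi*(2.0449 - 0.9025) = 3.5890

3.5890 m^2


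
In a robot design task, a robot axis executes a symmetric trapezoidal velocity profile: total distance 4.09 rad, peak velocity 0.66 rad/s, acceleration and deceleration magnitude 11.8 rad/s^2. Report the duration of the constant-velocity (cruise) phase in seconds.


t_acc = v/a = 0.055932 s, d_acc = v^2/(2a) = 0.018458 rad each
d_cruise = 4.09 - 2*0.018458 = 4.053084 rad
t_cruise = d_cruise/v = 4.053084/0.66 = 6.1410

6.1410 s


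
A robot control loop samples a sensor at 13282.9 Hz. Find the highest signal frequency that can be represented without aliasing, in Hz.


f_max = f_s/2 = 13282.9/2 = 6641.4500

6641.4500 Hz


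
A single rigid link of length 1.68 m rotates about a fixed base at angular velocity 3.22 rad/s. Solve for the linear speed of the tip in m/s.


v = L*omega = 1.68 * 3.22 = 5.4096

5.4096 m/s


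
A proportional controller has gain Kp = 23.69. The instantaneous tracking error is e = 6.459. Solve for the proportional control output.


u_P = Kp * e = 23.69 * 6.459 = 153.0137

153.0137


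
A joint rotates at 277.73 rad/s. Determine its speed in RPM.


RPM = 277.73 * 60/(2*pi) = 2652.1261

2652.1261 RPM


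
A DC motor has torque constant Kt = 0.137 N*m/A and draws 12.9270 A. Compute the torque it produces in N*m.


tau = Kt * I = 0.137*12.9270 = 1.7710

1.7710 N*m


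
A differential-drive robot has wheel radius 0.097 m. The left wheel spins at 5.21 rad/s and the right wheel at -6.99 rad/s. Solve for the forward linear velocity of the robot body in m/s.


v = r*(wR + wL)/2 = 0.097*(-6.99 + 5.21)/2 = -0.0863

-0.0863 m/s


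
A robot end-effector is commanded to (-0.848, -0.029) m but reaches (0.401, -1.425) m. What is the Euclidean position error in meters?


dx = 0.401 - (-0.848) = 1.2490, dy = -1.425 - (-0.029) = -1.3960
err = sqrt(1.560001 + 1.948816) = 1.8732

1.8732 m


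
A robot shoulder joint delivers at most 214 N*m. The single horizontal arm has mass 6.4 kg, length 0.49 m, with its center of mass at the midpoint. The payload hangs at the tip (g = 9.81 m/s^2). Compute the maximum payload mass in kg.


tau_arm = m_arm*g*(L/2) = 6.4*9.81*0.49/2 = 15.3821 N*m
tau_payload = tau_max - tau_arm = 214 - 15.3821 = 198.6179
m_payload = tau_payload / (g*L) = 198.6179 / (9.81*0.49) = 41.3193

41.3193 kg


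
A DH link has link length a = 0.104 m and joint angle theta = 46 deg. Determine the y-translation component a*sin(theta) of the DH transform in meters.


a*sin(theta) = 0.104*sin(46 deg) = 0.0748

0.0748 m


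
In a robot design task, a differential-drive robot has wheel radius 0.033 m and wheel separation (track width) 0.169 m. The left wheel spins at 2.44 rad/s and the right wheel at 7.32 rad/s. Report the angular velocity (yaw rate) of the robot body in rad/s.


omega = r*(wR - wL)/L = 0.033*(7.32 - (2.44))/0.169 = 0.9529

0.9529 rad/s


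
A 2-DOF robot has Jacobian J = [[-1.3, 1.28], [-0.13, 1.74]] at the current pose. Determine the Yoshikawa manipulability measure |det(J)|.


det(J) = -1.3*1.74 - (1.28)*(-0.13) = -2.0956
|det(J)| = 2.0956

2.0956


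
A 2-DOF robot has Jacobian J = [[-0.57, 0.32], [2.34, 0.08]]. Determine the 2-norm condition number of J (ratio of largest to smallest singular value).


JJ^T eigenvalues: trace(JJ^T) = 5.9093, det(JJ^T) = det(J)^2 = 0.63107136
s_max^2 = (5.9093 + sqrt(32.39554105))/2 = 5.80050405
s_min^2 = (5.9093 - sqrt(32.39554105))/2 = 0.10879595
kappa = s_max/s_min = sqrt(5.80050405/0.10879595) = 7.3017

7.3017


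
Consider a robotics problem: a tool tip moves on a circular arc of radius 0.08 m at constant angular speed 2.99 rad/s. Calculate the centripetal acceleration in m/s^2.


a_c = omega^2 * r = 2.99^2 * 0.08 = 0.7152

0.7152 m/s^2


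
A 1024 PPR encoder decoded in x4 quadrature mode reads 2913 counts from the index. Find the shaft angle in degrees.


angle = counts * 360 / (PPR*4) = 2913 * 360 / 4096 = 256.0254

256.0254 degrees


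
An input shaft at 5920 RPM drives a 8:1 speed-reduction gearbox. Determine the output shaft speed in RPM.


omega_out = omega_in / N = 5920 / 8 = 740.0000

740.0000 RPM


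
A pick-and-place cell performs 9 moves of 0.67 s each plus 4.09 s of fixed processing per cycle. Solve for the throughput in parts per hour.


T_cycle = 9*0.67 + 4.09 = 10.1200 s
rate = 3600/T = 355.7312

355.7312 parts/hour


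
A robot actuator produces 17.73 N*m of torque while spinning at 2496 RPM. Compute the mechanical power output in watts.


omega = 2496 * 2*pi/60 = 261.380509 rad/s
P = tau * omega = 17.73 * 261.380509 = 4634.2764

4634.2764 W


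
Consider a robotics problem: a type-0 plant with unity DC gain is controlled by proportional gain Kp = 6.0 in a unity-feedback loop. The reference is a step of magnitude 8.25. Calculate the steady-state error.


e_ss = R/(1 + Kp) = 8.25/(1 + 6.0) = 8.25/7.0000 = 1.1786

1.1786


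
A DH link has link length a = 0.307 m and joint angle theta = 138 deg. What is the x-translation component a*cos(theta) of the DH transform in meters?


a*cos(theta) = 0.307*cos(138 deg) = -0.2281

-0.2281 m


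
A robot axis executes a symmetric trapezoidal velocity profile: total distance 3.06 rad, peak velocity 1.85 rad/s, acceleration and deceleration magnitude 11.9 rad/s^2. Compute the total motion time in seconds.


t_acc = v/a = 1.85/11.9 = 0.155462 s
d_acc = v^2/(2a) = 0.143803 rad (each ramp)
d_cruise = 3.06 - 2*0.143803 = 2.772394 rad
t_cruise = 2.772394/1.85 = 1.498591 s
t_total = 2*0.155462 + 1.498591 = 1.8095

1.8095 s


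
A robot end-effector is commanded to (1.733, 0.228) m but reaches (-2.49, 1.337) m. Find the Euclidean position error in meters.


dx = -2.49 - (1.733) = -4.2230, dy = 1.337 - (0.228) = 1.1090
err = sqrt(17.833729 + 1.229881) = 4.3662

4.3662 m


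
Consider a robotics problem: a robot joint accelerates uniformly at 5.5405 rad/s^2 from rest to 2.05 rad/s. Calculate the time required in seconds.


t = delta_omega / alpha = 2.05 / 5.5405 = 0.3700

0.3700 s


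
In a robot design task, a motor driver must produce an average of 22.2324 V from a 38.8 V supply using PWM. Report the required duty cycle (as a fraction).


D = V_avg/V_supply = 22.2324/38.8 = 0.5730

0.5730


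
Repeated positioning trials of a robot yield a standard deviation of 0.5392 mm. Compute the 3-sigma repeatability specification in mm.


repeatability = 3*sigma = 3*0.5392 = 1.6176

1.6176 mm


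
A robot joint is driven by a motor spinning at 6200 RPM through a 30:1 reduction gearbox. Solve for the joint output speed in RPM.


omega_joint = omega_motor / N = 6200 / 30 = 206.6667

206.6667 RPM


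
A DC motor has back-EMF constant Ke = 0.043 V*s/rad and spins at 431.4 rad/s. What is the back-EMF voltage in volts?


V_emf = Ke * omega = 0.043*431.4 = 18.5502

18.5502 V


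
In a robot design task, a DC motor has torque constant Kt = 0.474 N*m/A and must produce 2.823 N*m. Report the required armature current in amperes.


I = tau / Kt = 2.823/0.474 = 5.9557

5.9557 A


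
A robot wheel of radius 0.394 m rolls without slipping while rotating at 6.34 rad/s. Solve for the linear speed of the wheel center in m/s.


v = omega * r = 6.34 * 0.394 = 2.4980

2.4980 m/s


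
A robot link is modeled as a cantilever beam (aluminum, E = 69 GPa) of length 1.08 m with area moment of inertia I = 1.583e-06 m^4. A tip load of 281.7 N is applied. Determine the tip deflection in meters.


delta = F*L^3/(3*E*I) = 281.7*1.08^3/(3*6.900e+10*1.583e-06)
      = 354.8608704/327681 = 0.0011

0.0011 m


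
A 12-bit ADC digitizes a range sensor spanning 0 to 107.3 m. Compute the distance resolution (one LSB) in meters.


res = range / 2^n = 107.3/2^12 = 107.3/4096 = 0.0262

0.0262 m


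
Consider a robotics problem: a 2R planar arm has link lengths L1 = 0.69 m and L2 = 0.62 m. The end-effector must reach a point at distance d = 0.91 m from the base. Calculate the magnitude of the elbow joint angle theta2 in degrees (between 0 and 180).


cos(th2) = (d^2 - L1^2 - L2^2)/(2*L1*L2) = (0.91^2 - 0.69^2 - 0.62^2)/(2*0.69*0.62) = -0.03786816
th2 = acos(-0.03786816) = 92.1702 deg

92.1702 degrees


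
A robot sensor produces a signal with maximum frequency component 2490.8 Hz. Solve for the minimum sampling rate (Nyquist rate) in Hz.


f_s,min = 2*f_max = 2*2490.8 = 4981.6000

4981.6000 Hz


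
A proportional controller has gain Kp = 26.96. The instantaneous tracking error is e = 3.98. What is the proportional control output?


u_P = Kp * e = 26.96 * 3.98 = 107.3008

107.3008


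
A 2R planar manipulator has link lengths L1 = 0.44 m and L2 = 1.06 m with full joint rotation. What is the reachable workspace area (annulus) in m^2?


r_max = L1 + L2 = 1.5000, r_min = |L1 - L2| = 0.6200
A = pi*(r_max^2 - r_min^2) = pi*(2.2500 - 0.3844) = 5.8610

5.8610 m^2


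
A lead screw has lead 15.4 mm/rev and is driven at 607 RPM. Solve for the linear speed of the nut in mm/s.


v = lead * (RPM/60) = 15.4*607/60 = 155.7967

155.7967 mm/s


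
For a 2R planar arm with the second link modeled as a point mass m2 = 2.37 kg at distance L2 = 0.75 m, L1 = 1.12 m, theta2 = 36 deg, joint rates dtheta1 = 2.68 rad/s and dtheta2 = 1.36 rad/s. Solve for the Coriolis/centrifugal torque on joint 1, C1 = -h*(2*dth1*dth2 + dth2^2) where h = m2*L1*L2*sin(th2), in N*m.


h = m2*L1*L2*sin(th2) = 2.37*1.12*0.75*sin(36 deg) = 1.170163
C1 = -h*(2*2.68*1.36 + 1.36^2) = -1.170163*9.1392 = -10.6944

-10.6944 N*m


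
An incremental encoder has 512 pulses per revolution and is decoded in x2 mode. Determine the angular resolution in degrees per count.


resolution = 360 / (PPR * 2) = 360 / 1024 = 0.3516

0.3516 degrees


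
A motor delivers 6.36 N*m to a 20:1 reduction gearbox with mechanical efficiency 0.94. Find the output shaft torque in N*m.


tau_out = tau_in * N * eta = 6.36 * 20 * 0.94 = 119.5680

119.5680 N*m


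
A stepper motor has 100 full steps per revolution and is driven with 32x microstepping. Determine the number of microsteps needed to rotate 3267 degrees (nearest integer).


step_size = 360/(100*32) = 360/3200 = 0.112500 deg
n = 3267/(360/3200) = 3267*3200/360 = 29040

29040 steps


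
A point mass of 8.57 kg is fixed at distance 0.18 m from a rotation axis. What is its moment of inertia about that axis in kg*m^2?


I = m*r^2 = 8.57*0.18^2 = 0.2777

0.2777 kg*m^2


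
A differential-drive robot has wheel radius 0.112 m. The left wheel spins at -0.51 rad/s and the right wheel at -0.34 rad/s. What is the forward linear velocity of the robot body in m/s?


v = r*(wR + wL)/2 = 0.112*(-0.34 + -0.51)/2 = -0.0476

-0.0476 m/s


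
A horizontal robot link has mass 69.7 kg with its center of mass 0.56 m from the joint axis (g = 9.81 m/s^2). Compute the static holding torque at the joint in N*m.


tau = m*g*L = 69.7 * 9.81 * 0.56 = 382.9039

382.9039 N*m


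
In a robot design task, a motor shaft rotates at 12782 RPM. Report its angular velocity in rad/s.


omega = 12782 * 2*pi/60 = 1338.5279

1338.5279 rad/s


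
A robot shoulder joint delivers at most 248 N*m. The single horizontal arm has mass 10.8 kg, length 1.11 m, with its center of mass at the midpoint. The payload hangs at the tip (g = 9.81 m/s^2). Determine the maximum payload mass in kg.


tau_arm = m_arm*g*(L/2) = 10.8*9.81*1.11/2 = 58.8011 N*m
tau_payload = tau_max - tau_arm = 248 - 58.8011 = 189.1989
m_payload = tau_payload / (g*L) = 189.1989 / (9.81*1.11) = 17.3751

17.3751 kg


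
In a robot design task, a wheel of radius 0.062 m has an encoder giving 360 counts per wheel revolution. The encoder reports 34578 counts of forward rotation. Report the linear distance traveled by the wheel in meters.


revs = 34578/360 = 96.050000
d = revs * 2*pi*r = 96.050000 * 2*pi*0.062 = 37.4170

37.4170 m


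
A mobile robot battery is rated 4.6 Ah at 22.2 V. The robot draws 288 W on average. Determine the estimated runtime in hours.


E = 4.6*22.2 = 102.1200 Wh
t = E/P = 102.1200/288 = 0.3546

0.3546 hours


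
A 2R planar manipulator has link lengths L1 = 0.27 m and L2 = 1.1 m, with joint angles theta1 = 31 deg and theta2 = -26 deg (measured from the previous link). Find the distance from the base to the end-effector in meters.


x = L1*cos(th1) + L2*cos(th1+th2) = 1.327249
y = L1*sin(th1) + L2*sin(th1+th2) = 0.234932
d = sqrt(x^2 + y^2) = sqrt(1.761590 + 0.055193) = 1.3479

1.3479 m


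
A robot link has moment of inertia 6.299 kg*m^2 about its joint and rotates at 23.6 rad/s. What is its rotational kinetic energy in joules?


KE = (1/2)*I*omega^2 = 0.5*6.299*23.6^2 = 1754.1455

1754.1455 J


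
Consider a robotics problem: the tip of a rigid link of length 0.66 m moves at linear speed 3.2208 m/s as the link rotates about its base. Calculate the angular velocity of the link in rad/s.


omega = v / L = 3.2208 / 0.66 = 4.8800

4.8800 rad/s


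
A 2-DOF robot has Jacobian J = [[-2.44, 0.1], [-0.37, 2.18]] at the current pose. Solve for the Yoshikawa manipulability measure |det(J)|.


det(J) = -2.44*2.18 - (0.1)*(-0.37) = -5.2822
|det(J)| = 5.2822

5.2822


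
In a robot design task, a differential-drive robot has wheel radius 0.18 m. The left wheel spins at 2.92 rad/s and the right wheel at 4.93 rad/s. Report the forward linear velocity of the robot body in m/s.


v = r*(wR + wL)/2 = 0.18*(4.93 + 2.92)/2 = 0.7065

0.7065 m/s


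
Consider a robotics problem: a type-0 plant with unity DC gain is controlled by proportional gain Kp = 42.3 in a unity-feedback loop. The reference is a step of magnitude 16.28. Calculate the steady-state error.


e_ss = R/(1 + Kp) = 16.28/(1 + 42.3) = 16.28/43.3000 = 0.3760

0.3760


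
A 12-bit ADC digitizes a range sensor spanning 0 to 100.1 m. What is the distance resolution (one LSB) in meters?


res = range / 2^n = 100.1/2^12 = 100.1/4096 = 0.0244

0.0244 m


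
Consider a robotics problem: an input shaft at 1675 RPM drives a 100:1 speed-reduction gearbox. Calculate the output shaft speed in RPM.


omega_out = omega_in / N = 1675 / 100 = 16.7500

16.7500 RPM


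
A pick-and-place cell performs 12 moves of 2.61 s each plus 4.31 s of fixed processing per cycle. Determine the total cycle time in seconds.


T = 12*2.61 + 4.31 = 35.6300

35.6300 s


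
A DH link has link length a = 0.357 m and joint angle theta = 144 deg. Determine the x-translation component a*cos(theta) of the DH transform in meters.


a*cos(theta) = 0.357*cos(144 deg) = -0.2888

-0.2888 m


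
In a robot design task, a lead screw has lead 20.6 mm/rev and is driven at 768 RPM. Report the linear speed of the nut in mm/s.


v = lead * (RPM/60) = 20.6*768/60 = 263.6800

263.6800 mm/s


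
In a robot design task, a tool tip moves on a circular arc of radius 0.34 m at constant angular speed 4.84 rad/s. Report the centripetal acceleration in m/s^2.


a_c = omega^2 * r = 4.84^2 * 0.34 = 7.9647

7.9647 m/s^2


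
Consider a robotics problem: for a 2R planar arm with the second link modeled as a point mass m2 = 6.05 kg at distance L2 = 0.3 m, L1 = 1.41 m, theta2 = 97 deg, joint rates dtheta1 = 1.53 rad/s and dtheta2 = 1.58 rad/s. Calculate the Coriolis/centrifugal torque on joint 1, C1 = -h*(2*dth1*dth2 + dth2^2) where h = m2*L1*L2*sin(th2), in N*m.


h = m2*L1*L2*sin(th2) = 6.05*1.41*0.3*sin(97 deg) = 2.540074
C1 = -h*(2*1.53*1.58 + 1.58^2) = -2.540074*7.3312 = -18.6218

-18.6218 N*m


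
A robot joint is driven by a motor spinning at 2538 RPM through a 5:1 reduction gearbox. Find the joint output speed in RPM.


omega_joint = omega_motor / N = 2538 / 5 = 507.6000

507.6000 RPM


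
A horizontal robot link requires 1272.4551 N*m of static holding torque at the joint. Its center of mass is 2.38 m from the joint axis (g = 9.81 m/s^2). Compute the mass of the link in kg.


m = tau / (g*L) = 1272.4551 / (9.81 * 2.38) = 54.5000

54.5000 kg


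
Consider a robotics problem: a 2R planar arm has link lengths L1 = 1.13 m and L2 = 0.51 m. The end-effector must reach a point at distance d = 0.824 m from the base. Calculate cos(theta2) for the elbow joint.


cos(th2) = (d^2 - L1^2 - L2^2)/(2*L1*L2) = (0.824^2 - 1.13^2 - 0.51^2)/(2*1.13*0.51) = -0.7444

-0.7444


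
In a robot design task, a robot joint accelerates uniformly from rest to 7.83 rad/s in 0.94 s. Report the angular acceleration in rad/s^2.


alpha = delta_omega / t = 7.83 / 0.94 = 8.3298

8.3298 rad/s^2


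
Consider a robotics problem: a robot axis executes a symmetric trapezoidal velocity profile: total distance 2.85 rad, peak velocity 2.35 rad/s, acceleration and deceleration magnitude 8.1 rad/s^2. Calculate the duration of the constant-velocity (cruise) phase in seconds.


t_acc = v/a = 0.290123 s, d_acc = v^2/(2a) = 0.340895 rad each
d_cruise = 2.85 - 2*0.340895 = 2.168210 rad
t_cruise = d_cruise/v = 2.168210/2.35 = 0.9226

0.9226 s


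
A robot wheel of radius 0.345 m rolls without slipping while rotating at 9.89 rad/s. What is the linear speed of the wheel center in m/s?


v = omega * r = 9.89 * 0.345 = 3.4120

3.4120 m/s


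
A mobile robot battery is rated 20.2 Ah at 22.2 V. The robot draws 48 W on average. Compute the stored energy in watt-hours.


E = capacity * V = 20.2*22.2 = 448.4400

448.4400 Wh


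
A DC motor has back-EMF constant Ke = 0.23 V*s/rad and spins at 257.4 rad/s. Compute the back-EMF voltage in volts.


V_emf = Ke * omega = 0.23*257.4 = 59.2020

59.2020 V


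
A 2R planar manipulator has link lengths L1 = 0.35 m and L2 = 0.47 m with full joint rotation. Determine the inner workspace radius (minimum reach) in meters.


r_min = |L1 - L2| = |0.35 - 0.47| = 0.1200

0.1200 m


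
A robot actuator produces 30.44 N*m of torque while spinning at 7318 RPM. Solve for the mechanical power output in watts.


omega = 7318 * 2*pi/60 = 766.339168 rad/s
P = tau * omega = 30.44 * 766.339168 = 23327.3643

23327.3643 W


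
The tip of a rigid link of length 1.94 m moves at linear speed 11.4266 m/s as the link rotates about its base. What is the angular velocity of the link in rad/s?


omega = v / L = 11.4266 / 1.94 = 5.8900

5.8900 rad/s


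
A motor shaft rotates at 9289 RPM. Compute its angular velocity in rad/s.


omega = 9289 * 2*pi/60 = 972.7418

972.7418 rad/s


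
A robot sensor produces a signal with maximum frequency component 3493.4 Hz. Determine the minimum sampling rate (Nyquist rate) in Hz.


f_s,min = 2*f_max = 2*3493.4 = 6986.8000

6986.8000 Hz


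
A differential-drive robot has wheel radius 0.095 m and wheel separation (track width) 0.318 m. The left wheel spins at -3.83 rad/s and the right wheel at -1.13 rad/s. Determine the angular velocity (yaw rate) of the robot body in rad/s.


omega = r*(wR - wL)/L = 0.095*(-1.13 - (-3.83))/0.318 = 0.8066

0.8066 rad/s


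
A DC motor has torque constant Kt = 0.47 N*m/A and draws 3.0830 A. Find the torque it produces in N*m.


tau = Kt * I = 0.47*3.0830 = 1.4490

1.4490 N*m


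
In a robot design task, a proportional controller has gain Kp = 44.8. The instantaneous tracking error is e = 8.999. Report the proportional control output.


u_P = Kp * e = 44.8 * 8.999 = 403.1552

403.1552


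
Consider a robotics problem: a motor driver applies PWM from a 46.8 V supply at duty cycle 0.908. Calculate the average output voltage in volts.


V_avg = V_supply * D = 46.8*0.908 = 42.4944

42.4944 V


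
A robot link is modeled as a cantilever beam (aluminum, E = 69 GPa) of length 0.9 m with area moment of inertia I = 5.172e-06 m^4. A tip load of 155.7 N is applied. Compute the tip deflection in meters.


delta = F*L^3/(3*E*I) = 155.7*0.9^3/(3*6.900e+10*5.172e-06)
      = 113.5053/1070604 = 1.0602e-04

1.0602e-04 m
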